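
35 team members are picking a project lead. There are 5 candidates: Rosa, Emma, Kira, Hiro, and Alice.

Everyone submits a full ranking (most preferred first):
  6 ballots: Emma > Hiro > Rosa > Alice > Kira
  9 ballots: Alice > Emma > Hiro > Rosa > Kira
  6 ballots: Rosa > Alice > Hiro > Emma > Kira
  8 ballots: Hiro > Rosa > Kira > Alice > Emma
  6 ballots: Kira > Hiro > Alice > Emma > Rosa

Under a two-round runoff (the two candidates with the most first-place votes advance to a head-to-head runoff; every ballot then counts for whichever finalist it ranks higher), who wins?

Round 1 first-place votes: Rosa 6, Emma 6, Kira 6, Hiro 8, Alice 9. Alice and Hiro advance.
Runoff: Alice is ranked above Hiro on 15 ballots, Hiro above Alice on 20.

Hiro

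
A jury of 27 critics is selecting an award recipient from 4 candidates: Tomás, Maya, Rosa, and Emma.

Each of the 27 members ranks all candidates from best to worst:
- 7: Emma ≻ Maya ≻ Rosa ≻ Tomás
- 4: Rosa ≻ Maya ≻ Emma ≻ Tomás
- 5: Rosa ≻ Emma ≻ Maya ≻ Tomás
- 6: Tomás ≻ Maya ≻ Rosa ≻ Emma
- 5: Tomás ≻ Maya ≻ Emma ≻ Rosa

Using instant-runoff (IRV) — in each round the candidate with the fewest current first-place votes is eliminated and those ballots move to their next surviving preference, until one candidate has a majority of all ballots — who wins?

Rosa

Round 1: Tomás 11, Maya 0, Rosa 9, Emma 7. Maya eliminated.
Round 2: Tomás 11, Rosa 9, Emma 7. Emma eliminated.
Round 3: Tomás 11, Rosa 16. Rosa has a majority (≥14).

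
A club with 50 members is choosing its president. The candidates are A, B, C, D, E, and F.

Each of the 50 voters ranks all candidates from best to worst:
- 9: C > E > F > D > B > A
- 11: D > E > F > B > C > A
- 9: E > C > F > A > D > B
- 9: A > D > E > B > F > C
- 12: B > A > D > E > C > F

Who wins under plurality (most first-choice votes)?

B

First-place votes: A 9, B 12, C 9, D 11, E 9, F 0.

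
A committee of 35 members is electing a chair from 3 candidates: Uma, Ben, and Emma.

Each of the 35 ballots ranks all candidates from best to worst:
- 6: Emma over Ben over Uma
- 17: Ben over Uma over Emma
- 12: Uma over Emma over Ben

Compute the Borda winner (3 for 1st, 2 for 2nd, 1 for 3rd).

Uma

Uma: 6×1 + 17×2 + 12×3 = 76
Ben: 6×2 + 17×3 + 12×1 = 75
Emma: 6×3 + 17×1 + 12×2 = 59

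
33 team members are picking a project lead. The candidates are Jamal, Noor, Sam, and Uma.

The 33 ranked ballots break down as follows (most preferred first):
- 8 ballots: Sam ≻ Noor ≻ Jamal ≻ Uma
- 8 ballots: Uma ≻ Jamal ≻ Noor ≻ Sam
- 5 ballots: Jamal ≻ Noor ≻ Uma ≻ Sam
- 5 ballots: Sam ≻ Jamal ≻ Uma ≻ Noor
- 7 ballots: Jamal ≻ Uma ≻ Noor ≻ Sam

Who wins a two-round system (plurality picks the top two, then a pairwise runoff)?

Jamal

Round 1 first-place votes: Jamal 12, Noor 0, Sam 13, Uma 8. Sam and Jamal advance.
Runoff: Sam is ranked above Jamal on 13 ballots, Jamal above Sam on 20.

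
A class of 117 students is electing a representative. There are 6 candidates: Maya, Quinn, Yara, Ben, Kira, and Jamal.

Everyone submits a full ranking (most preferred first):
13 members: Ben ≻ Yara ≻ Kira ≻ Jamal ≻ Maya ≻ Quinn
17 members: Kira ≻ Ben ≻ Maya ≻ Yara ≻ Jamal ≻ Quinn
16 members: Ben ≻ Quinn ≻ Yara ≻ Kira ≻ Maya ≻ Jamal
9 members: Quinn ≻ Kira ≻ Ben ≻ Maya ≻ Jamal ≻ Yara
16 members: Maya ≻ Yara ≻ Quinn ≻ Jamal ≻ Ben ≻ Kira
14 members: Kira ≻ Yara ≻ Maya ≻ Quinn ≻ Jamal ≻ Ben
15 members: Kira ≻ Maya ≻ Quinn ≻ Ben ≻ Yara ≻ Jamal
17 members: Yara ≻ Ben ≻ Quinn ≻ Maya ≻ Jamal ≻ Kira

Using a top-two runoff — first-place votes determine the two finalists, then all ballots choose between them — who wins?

Round 1 first-place votes: Maya 16, Quinn 9, Yara 17, Ben 29, Kira 46, Jamal 0. Kira and Ben advance.
Runoff: Kira is ranked above Ben on 55 ballots, Ben above Kira on 62.

Ben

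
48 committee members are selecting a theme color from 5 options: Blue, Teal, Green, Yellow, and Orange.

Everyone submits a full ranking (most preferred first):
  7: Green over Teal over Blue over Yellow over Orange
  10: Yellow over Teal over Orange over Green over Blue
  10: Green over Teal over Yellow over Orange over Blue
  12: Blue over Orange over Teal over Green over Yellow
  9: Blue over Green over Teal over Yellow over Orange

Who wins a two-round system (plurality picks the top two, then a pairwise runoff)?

Round 1 first-place votes: Blue 21, Teal 0, Green 17, Yellow 10, Orange 0. Blue and Green advance.
Runoff: Blue is ranked above Green on 21 ballots, Green above Blue on 27.

Green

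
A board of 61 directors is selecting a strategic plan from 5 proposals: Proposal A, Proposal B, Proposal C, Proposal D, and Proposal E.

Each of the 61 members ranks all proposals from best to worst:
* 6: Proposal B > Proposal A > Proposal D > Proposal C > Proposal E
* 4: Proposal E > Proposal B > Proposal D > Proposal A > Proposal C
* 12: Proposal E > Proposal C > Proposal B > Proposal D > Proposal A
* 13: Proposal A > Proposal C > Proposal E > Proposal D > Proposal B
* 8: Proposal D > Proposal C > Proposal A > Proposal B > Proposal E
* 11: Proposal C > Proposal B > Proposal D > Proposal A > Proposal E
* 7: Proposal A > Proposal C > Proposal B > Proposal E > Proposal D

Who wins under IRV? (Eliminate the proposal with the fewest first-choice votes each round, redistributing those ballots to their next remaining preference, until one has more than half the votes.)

Proposal C

Round 1: Proposal A 20, Proposal B 6, Proposal C 11, Proposal D 8, Proposal E 16. Proposal B eliminated.
Round 2: Proposal A 26, Proposal C 11, Proposal D 8, Proposal E 16. Proposal D eliminated.
Round 3: Proposal A 26, Proposal C 19, Proposal E 16. Proposal E eliminated.
Round 4: Proposal A 30, Proposal C 31. Proposal C has a majority (≥31).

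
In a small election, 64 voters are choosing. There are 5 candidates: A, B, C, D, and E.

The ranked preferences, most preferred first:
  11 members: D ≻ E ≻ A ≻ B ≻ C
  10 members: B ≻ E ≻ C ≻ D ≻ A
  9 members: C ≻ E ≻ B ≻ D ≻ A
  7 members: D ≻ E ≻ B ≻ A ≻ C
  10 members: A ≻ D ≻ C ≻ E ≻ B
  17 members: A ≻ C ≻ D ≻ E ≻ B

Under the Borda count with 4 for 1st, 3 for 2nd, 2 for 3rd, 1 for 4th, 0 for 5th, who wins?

A: 11×2 + 10×0 + 9×0 + 7×1 + 10×4 + 17×4 = 137
B: 11×1 + 10×4 + 9×2 + 7×2 + 10×0 + 17×0 = 83
C: 11×0 + 10×2 + 9×4 + 7×0 + 10×2 + 17×3 = 127
D: 11×4 + 10×1 + 9×1 + 7×4 + 10×3 + 17×2 = 155
E: 11×3 + 10×3 + 9×3 + 7×3 + 10×1 + 17×1 = 138

D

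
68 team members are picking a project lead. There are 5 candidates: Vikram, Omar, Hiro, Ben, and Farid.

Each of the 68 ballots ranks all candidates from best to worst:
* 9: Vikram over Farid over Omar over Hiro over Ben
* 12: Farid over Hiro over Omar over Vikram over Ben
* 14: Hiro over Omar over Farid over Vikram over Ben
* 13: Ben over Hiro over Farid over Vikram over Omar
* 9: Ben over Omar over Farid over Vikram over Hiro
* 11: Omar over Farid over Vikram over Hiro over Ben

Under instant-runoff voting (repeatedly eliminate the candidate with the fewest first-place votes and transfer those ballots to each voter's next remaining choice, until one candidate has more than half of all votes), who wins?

Round 1: Vikram 9, Omar 11, Hiro 14, Ben 22, Farid 12. Vikram eliminated.
Round 2: Omar 11, Hiro 14, Ben 22, Farid 21. Omar eliminated.
Round 3: Hiro 14, Ben 22, Farid 32. Hiro eliminated.
Round 4: Ben 22, Farid 46. Farid has a majority (≥35).

Farid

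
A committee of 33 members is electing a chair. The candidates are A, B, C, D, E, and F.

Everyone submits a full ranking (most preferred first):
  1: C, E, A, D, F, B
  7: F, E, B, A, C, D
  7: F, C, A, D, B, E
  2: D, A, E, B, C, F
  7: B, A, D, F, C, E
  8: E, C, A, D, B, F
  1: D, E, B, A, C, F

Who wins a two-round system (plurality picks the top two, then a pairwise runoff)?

F

Round 1 first-place votes: A 0, B 7, C 1, D 3, E 8, F 14. F and E advance.
Runoff: F is ranked above E on 21 ballots, E above F on 12.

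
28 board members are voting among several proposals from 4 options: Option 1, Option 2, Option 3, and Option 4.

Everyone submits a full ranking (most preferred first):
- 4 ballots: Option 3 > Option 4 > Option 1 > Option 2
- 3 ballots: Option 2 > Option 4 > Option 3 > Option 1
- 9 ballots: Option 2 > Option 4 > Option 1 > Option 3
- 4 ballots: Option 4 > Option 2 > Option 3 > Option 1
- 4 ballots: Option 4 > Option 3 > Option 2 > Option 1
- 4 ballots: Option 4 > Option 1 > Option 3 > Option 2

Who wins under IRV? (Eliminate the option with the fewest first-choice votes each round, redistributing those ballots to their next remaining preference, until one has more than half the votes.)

Round 1: Option 1 0, Option 2 12, Option 3 4, Option 4 12. Option 1 eliminated.
Round 2: Option 2 12, Option 3 4, Option 4 12. Option 3 eliminated.
Round 3: Option 2 12, Option 4 16. Option 4 has a majority (≥15).

Option 4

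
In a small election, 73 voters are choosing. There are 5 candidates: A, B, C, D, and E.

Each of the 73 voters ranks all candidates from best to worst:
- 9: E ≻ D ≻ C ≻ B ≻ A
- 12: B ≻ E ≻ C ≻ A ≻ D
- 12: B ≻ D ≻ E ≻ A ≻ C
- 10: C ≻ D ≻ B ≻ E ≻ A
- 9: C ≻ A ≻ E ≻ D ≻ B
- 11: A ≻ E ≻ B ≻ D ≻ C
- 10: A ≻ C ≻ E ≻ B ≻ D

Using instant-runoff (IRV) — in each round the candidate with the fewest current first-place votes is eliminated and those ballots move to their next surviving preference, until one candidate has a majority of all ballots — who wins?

Round 1: A 21, B 24, C 19, D 0, E 9. D eliminated.
Round 2: A 21, B 24, C 19, E 9. E eliminated.
Round 3: A 21, B 24, C 28. A eliminated.
Round 4: B 35, C 38. C has a majority (≥37).

C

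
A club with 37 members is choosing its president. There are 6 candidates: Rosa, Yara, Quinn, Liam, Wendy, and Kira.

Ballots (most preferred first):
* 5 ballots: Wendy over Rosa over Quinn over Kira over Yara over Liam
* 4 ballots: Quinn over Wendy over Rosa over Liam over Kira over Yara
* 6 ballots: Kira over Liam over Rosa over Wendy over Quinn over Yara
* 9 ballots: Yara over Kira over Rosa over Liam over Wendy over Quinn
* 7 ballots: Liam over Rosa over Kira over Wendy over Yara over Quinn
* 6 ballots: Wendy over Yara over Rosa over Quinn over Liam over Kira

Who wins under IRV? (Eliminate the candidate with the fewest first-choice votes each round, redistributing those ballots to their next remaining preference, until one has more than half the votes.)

Liam

Round 1: Rosa 0, Yara 9, Quinn 4, Liam 7, Wendy 11, Kira 6. Rosa eliminated.
Round 2: Yara 9, Quinn 4, Liam 7, Wendy 11, Kira 6. Quinn eliminated.
Round 3: Yara 9, Liam 7, Wendy 15, Kira 6. Kira eliminated.
Round 4: Yara 9, Liam 13, Wendy 15. Yara eliminated.
Round 5: Liam 22, Wendy 15. Liam has a majority (≥19).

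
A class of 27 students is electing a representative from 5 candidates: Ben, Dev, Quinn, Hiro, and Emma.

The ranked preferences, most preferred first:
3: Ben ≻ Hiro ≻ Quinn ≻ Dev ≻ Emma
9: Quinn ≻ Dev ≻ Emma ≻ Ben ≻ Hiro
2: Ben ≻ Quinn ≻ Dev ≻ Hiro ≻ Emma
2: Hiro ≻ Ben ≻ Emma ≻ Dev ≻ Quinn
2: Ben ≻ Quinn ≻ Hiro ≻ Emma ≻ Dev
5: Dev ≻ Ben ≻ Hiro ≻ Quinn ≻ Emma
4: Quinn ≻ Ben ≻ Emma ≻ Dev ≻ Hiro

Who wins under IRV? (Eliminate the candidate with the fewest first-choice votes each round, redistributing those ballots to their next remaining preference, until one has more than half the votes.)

Round 1: Ben 7, Dev 5, Quinn 13, Hiro 2, Emma 0. Emma eliminated.
Round 2: Ben 7, Dev 5, Quinn 13, Hiro 2. Hiro eliminated.
Round 3: Ben 9, Dev 5, Quinn 13. Dev eliminated.
Round 4: Ben 14, Quinn 13. Ben has a majority (≥14).

Ben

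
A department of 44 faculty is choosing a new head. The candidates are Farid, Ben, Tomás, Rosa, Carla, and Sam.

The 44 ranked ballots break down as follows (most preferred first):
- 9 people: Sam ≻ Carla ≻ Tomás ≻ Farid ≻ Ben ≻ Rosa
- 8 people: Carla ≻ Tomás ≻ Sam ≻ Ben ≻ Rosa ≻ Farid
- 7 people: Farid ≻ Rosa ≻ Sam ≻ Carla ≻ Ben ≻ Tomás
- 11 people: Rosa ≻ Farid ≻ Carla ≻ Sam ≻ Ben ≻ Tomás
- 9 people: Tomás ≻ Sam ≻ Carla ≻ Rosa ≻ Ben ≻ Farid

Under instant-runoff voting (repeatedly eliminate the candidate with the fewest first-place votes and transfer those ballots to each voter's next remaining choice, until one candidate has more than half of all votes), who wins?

Tomás

Round 1: Farid 7, Ben 0, Tomás 9, Rosa 11, Carla 8, Sam 9. Ben eliminated.
Round 2: Farid 7, Tomás 9, Rosa 11, Carla 8, Sam 9. Farid eliminated.
Round 3: Tomás 9, Rosa 18, Carla 8, Sam 9. Carla eliminated.
Round 4: Tomás 17, Rosa 18, Sam 9. Sam eliminated.
Round 5: Tomás 26, Rosa 18. Tomás has a majority (≥23).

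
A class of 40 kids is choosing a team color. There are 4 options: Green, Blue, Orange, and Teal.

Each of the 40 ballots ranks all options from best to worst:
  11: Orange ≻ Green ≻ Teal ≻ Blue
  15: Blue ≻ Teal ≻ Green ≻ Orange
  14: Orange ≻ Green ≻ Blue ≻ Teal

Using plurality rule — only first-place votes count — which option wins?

Orange

First-place votes: Green 0, Blue 15, Orange 25, Teal 0.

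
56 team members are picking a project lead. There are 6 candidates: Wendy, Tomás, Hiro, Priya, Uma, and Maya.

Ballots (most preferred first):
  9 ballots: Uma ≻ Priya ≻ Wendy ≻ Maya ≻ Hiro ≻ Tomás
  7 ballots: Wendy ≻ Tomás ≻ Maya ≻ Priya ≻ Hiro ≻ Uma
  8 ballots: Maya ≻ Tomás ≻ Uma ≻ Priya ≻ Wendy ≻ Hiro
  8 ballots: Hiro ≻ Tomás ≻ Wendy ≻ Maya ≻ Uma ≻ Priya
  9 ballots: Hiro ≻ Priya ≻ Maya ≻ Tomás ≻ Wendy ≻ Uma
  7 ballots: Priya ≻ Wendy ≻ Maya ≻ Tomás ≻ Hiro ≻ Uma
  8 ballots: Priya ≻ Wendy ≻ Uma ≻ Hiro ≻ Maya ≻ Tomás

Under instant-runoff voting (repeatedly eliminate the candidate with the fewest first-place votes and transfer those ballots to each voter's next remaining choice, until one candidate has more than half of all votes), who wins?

Priya

Round 1: Wendy 7, Tomás 0, Hiro 17, Priya 15, Uma 9, Maya 8. Tomás eliminated.
Round 2: Wendy 7, Hiro 17, Priya 15, Uma 9, Maya 8. Wendy eliminated.
Round 3: Hiro 17, Priya 15, Uma 9, Maya 15. Uma eliminated.
Round 4: Hiro 17, Priya 24, Maya 15. Maya eliminated.
Round 5: Hiro 17, Priya 39. Priya has a majority (≥29).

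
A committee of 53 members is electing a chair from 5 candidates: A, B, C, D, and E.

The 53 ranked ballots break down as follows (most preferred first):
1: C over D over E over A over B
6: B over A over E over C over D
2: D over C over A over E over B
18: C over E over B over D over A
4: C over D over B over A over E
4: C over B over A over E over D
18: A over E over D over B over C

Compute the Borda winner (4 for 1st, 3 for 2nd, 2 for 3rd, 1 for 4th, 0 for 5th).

E

A: 1×1 + 6×3 + 2×2 + 18×0 + 4×1 + 4×2 + 18×4 = 107
B: 1×0 + 6×4 + 2×0 + 18×2 + 4×2 + 4×3 + 18×1 = 98
C: 1×4 + 6×1 + 2×3 + 18×4 + 4×4 + 4×4 + 18×0 = 120
D: 1×3 + 6×0 + 2×4 + 18×1 + 4×3 + 4×0 + 18×2 = 77
E: 1×2 + 6×2 + 2×1 + 18×3 + 4×0 + 4×1 + 18×3 = 128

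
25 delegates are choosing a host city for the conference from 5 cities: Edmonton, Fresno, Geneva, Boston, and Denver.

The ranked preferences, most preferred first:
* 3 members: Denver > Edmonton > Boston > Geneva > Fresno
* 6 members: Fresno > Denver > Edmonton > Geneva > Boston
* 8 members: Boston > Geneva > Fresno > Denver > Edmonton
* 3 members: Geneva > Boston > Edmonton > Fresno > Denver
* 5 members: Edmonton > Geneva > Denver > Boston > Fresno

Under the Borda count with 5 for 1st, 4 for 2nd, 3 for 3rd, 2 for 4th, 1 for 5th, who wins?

Edmonton: 3×4 + 6×3 + 8×1 + 3×3 + 5×5 = 72
Fresno: 3×1 + 6×5 + 8×3 + 3×2 + 5×1 = 68
Geneva: 3×2 + 6×2 + 8×4 + 3×5 + 5×4 = 85
Boston: 3×3 + 6×1 + 8×5 + 3×4 + 5×2 = 77
Denver: 3×5 + 6×4 + 8×2 + 3×1 + 5×3 = 73

Geneva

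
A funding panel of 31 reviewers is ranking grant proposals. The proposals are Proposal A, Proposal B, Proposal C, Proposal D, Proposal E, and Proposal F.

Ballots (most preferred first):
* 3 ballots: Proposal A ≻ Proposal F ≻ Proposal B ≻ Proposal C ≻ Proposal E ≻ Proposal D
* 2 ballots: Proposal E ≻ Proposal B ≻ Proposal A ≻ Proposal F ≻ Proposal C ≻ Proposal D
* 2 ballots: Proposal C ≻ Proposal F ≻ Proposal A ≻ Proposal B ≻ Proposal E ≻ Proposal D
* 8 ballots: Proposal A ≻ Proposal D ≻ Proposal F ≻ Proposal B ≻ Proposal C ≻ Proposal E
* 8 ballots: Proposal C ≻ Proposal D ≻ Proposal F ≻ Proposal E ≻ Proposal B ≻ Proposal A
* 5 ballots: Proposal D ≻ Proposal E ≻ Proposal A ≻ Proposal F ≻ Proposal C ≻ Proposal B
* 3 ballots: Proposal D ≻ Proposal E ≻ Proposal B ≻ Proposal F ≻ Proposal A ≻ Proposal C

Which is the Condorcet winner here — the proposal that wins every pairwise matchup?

Proposal D vs Proposal A: 16–15
Proposal D vs Proposal B: 24–7
Proposal D vs Proposal C: 16–15
Proposal D vs Proposal E: 24–7
Proposal D vs Proposal F: 24–7
Proposal D beats every other proposal.

Proposal D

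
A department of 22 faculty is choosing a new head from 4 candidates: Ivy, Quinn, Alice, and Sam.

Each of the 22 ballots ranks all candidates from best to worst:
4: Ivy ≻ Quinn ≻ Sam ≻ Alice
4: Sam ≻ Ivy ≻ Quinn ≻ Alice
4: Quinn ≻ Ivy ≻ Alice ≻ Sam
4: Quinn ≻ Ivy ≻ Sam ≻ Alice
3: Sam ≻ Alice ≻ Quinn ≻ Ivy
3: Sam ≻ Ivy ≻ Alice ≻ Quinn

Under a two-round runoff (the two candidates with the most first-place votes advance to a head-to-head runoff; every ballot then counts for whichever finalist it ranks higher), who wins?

Round 1 first-place votes: Ivy 4, Quinn 8, Alice 0, Sam 10. Sam and Quinn advance.
Runoff: Sam is ranked above Quinn on 10 ballots, Quinn above Sam on 12.

Quinn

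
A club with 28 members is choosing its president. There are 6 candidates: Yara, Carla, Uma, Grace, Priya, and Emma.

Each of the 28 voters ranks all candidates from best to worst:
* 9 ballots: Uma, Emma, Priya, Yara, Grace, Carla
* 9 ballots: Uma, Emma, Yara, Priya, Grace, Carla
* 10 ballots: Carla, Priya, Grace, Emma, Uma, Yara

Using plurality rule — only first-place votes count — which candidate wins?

First-place votes: Yara 0, Carla 10, Uma 18, Grace 0, Priya 0, Emma 0.

Uma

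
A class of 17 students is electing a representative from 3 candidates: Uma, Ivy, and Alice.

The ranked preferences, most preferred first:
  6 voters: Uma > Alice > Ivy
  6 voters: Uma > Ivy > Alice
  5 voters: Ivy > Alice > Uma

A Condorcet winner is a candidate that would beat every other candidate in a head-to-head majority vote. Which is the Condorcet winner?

Uma vs Ivy: 12–5
Uma vs Alice: 12–5
Uma beats every other candidate.

Uma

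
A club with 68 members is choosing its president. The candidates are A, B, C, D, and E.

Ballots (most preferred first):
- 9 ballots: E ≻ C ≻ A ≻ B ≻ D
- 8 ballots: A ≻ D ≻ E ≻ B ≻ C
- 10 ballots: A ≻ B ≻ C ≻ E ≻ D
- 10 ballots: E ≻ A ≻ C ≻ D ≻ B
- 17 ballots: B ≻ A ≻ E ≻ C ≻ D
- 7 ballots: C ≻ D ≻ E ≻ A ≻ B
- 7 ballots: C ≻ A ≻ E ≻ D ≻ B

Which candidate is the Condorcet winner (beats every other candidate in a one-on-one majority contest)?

A vs B: 51–17
A vs C: 45–23
A vs D: 61–7
A vs E: 42–26
A beats every other candidate.

A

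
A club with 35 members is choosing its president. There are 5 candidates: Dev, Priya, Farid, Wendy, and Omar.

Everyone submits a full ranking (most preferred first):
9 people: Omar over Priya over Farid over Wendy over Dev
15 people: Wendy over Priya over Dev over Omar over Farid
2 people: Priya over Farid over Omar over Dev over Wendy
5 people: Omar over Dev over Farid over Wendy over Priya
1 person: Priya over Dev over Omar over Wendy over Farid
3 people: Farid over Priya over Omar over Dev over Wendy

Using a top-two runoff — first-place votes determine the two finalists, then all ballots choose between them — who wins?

Omar

Round 1 first-place votes: Dev 0, Priya 3, Farid 3, Wendy 15, Omar 14. Wendy and Omar advance.
Runoff: Wendy is ranked above Omar on 15 ballots, Omar above Wendy on 20.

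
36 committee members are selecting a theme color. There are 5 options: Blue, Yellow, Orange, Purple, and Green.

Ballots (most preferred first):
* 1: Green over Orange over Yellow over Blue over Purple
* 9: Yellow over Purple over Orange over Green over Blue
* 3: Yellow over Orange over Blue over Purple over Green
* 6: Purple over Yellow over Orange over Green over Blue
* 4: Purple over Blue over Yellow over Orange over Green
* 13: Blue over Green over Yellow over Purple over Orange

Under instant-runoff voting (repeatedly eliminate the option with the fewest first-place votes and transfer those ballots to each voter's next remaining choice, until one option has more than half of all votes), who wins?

Yellow

Round 1: Blue 13, Yellow 12, Orange 0, Purple 10, Green 1. Orange eliminated.
Round 2: Blue 13, Yellow 12, Purple 10, Green 1. Green eliminated.
Round 3: Blue 13, Yellow 13, Purple 10. Purple eliminated.
Round 4: Blue 17, Yellow 19. Yellow has a majority (≥19).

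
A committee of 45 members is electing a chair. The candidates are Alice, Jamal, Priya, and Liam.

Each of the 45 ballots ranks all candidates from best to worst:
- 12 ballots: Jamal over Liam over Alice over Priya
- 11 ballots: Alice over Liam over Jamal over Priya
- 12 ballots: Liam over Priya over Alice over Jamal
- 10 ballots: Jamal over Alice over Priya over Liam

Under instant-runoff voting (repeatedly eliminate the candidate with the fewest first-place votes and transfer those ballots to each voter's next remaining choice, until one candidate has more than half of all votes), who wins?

Liam

Round 1: Alice 11, Jamal 22, Priya 0, Liam 12. Priya eliminated.
Round 2: Alice 11, Jamal 22, Liam 12. Alice eliminated.
Round 3: Jamal 22, Liam 23. Liam has a majority (≥23).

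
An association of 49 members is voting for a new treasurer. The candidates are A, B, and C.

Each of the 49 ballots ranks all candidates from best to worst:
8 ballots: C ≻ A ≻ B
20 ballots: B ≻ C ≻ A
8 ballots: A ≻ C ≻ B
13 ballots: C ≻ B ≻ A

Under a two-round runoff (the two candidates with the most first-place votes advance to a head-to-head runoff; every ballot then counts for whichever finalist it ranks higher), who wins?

C

Round 1 first-place votes: A 8, B 20, C 21. C and B advance.
Runoff: C is ranked above B on 29 ballots, B above C on 20.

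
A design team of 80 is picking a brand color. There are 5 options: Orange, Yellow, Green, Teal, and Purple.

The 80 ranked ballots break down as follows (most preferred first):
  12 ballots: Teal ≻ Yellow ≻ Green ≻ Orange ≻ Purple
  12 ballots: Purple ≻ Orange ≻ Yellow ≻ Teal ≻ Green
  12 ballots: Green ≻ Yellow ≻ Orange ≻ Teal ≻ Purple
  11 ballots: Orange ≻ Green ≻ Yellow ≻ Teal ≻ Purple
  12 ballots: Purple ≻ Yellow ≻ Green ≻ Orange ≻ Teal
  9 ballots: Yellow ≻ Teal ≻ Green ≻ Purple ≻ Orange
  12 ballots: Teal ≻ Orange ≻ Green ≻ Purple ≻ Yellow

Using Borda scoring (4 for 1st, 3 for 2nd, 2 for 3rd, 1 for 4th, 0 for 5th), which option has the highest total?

Yellow

Orange: 12×1 + 12×3 + 12×2 + 11×4 + 12×1 + 9×0 + 12×3 = 164
Yellow: 12×3 + 12×2 + 12×3 + 11×2 + 12×3 + 9×4 + 12×0 = 190
Green: 12×2 + 12×0 + 12×4 + 11×3 + 12×2 + 9×2 + 12×2 = 171
Teal: 12×4 + 12×1 + 12×1 + 11×1 + 12×0 + 9×3 + 12×4 = 158
Purple: 12×0 + 12×4 + 12×0 + 11×0 + 12×4 + 9×1 + 12×1 = 117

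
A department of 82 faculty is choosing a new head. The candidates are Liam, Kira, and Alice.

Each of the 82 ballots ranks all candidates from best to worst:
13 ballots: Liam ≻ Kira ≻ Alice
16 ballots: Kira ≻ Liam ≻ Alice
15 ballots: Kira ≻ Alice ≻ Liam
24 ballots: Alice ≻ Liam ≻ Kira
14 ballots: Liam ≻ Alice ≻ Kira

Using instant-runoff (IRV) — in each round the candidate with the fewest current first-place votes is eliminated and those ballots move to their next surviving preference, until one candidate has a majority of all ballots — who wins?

Liam

Round 1: Liam 27, Kira 31, Alice 24. Alice eliminated.
Round 2: Liam 51, Kira 31. Liam has a majority (≥42).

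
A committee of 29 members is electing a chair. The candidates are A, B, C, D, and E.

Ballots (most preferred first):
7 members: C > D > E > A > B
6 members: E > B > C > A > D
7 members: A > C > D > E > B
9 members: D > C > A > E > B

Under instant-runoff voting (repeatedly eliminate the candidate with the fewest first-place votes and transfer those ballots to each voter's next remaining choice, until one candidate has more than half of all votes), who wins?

C

Round 1: A 7, B 0, C 7, D 9, E 6. B eliminated.
Round 2: A 7, C 7, D 9, E 6. E eliminated.
Round 3: A 7, C 13, D 9. A eliminated.
Round 4: C 20, D 9. C has a majority (≥15).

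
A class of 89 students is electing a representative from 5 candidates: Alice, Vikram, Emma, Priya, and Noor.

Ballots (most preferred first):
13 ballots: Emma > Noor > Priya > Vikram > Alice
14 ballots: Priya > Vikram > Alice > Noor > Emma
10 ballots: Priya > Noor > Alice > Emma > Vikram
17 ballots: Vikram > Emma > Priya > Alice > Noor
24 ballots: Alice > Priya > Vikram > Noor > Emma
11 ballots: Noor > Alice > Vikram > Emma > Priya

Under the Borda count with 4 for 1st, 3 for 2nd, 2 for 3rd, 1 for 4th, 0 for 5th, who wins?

Priya

Alice: 13×0 + 14×2 + 10×2 + 17×1 + 24×4 + 11×3 = 194
Vikram: 13×1 + 14×3 + 10×0 + 17×4 + 24×2 + 11×2 = 193
Emma: 13×4 + 14×0 + 10×1 + 17×3 + 24×0 + 11×1 = 124
Priya: 13×2 + 14×4 + 10×4 + 17×2 + 24×3 + 11×0 = 228
Noor: 13×3 + 14×1 + 10×3 + 17×0 + 24×1 + 11×4 = 151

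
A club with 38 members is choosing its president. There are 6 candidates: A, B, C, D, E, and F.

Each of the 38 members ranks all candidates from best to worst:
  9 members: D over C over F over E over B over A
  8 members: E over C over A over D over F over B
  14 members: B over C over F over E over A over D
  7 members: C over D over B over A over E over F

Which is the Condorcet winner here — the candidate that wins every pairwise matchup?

C

C vs A: 38–0
C vs B: 24–14
C vs D: 29–9
C vs E: 30–8
C vs F: 38–0
C beats every other candidate.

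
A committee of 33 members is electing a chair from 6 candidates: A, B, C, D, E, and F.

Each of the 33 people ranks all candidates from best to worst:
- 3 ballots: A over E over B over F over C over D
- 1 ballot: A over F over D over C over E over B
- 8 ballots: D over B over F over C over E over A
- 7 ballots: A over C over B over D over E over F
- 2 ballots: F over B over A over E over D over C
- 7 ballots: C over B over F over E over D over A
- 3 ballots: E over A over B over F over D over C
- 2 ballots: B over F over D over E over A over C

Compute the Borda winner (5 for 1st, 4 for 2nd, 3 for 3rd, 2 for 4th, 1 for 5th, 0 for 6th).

A: 3×5 + 1×5 + 8×0 + 7×5 + 2×3 + 7×0 + 3×4 + 2×1 = 75
B: 3×3 + 1×0 + 8×4 + 7×3 + 2×4 + 7×4 + 3×3 + 2×5 = 117
C: 3×1 + 1×2 + 8×2 + 7×4 + 2×0 + 7×5 + 3×0 + 2×0 = 84
D: 3×0 + 1×3 + 8×5 + 7×2 + 2×1 + 7×1 + 3×1 + 2×3 = 75
E: 3×4 + 1×1 + 8×1 + 7×1 + 2×2 + 7×2 + 3×5 + 2×2 = 65
F: 3×2 + 1×4 + 8×3 + 7×0 + 2×5 + 7×3 + 3×2 + 2×4 = 79

B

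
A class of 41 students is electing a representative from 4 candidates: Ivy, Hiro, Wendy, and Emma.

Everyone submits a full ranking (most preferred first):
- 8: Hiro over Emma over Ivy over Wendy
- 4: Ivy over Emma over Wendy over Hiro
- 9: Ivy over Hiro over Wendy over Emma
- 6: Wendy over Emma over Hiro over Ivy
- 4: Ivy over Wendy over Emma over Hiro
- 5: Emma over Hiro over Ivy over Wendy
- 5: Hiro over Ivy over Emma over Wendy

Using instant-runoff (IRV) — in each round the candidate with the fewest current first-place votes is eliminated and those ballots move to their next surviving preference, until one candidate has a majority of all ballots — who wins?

Round 1: Ivy 17, Hiro 13, Wendy 6, Emma 5. Emma eliminated.
Round 2: Ivy 17, Hiro 18, Wendy 6. Wendy eliminated.
Round 3: Ivy 17, Hiro 24. Hiro has a majority (≥21).

Hiro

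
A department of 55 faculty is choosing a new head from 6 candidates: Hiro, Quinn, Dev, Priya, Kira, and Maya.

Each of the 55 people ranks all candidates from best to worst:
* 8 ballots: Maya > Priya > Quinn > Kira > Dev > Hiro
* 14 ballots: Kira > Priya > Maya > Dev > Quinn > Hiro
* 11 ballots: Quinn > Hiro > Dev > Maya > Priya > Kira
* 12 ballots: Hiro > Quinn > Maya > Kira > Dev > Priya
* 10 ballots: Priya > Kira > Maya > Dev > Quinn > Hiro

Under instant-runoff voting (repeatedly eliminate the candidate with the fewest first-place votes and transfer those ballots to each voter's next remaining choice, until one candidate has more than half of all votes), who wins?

Priya

Round 1: Hiro 12, Quinn 11, Dev 0, Priya 10, Kira 14, Maya 8. Dev eliminated.
Round 2: Hiro 12, Quinn 11, Priya 10, Kira 14, Maya 8. Maya eliminated.
Round 3: Hiro 12, Quinn 11, Priya 18, Kira 14. Quinn eliminated.
Round 4: Hiro 23, Priya 18, Kira 14. Kira eliminated.
Round 5: Hiro 23, Priya 32. Priya has a majority (≥28).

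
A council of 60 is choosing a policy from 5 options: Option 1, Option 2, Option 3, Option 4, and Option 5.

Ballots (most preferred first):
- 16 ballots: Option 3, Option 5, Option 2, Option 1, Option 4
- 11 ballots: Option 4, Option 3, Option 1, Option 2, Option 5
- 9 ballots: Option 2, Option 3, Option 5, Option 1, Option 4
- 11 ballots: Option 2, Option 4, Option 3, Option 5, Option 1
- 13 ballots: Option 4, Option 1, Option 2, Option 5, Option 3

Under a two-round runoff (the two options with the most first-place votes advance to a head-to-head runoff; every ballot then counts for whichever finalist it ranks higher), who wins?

Round 1 first-place votes: Option 1 0, Option 2 20, Option 3 16, Option 4 24, Option 5 0. Option 4 and Option 2 advance.
Runoff: Option 4 is ranked above Option 2 on 24 ballots, Option 2 above Option 4 on 36.

Option 2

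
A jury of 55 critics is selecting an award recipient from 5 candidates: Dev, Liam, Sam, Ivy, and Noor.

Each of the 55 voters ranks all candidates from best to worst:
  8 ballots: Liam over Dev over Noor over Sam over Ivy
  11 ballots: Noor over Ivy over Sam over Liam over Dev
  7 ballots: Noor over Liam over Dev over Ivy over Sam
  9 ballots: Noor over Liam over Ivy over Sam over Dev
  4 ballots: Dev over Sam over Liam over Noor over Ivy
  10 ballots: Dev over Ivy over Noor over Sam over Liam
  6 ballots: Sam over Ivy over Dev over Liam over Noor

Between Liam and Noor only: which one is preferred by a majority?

Noor

Liam is ranked above Noor on 18 ballots; Noor above Liam on 37.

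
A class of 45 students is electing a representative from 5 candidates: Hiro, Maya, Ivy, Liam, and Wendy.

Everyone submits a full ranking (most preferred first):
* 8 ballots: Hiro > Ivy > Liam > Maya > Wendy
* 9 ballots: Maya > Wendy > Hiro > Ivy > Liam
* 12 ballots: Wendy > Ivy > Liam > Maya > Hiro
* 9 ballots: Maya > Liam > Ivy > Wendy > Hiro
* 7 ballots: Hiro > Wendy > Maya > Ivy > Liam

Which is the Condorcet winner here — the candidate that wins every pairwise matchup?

Maya vs Hiro: 30–15
Maya vs Ivy: 25–20
Maya vs Liam: 25–20
Maya vs Wendy: 26–19
Maya beats every other candidate.

Maya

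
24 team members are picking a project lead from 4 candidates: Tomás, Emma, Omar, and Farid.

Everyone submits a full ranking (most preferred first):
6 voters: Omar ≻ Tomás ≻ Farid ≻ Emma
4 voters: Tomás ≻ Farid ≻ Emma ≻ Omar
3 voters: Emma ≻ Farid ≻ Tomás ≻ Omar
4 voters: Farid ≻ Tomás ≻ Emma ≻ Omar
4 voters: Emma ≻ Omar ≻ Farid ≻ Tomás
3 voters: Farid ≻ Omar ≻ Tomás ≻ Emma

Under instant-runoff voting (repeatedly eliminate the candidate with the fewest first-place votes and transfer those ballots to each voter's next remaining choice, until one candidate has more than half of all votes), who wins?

Round 1: Tomás 4, Emma 7, Omar 6, Farid 7. Tomás eliminated.
Round 2: Emma 7, Omar 6, Farid 11. Omar eliminated.
Round 3: Emma 7, Farid 17. Farid has a majority (≥13).

Farid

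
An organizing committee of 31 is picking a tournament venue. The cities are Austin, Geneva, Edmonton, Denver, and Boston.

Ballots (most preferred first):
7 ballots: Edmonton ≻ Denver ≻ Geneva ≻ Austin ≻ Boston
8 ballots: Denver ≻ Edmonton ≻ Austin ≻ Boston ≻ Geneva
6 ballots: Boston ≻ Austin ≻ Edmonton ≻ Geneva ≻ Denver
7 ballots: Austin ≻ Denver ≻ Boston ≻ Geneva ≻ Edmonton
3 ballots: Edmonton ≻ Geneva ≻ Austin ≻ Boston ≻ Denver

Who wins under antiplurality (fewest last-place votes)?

Last-place votes: Austin 0, Geneva 8, Edmonton 7, Denver 9, Boston 7.

Austin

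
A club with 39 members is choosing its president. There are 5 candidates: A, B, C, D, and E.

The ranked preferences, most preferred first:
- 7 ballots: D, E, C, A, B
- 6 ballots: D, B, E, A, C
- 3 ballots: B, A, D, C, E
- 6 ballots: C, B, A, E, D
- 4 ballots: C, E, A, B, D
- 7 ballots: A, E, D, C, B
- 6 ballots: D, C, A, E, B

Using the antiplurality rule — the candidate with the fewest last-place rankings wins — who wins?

Last-place votes: A 0, B 20, C 6, D 10, E 3.

A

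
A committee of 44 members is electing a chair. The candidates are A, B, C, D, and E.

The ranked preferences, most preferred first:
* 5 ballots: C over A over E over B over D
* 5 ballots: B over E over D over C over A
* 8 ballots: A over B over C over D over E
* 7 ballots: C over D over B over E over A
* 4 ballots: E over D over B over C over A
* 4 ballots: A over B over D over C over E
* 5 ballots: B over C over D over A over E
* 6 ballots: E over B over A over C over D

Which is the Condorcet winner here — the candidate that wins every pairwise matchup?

B

B vs A: 27–17
B vs C: 32–12
B vs D: 33–11
B vs E: 29–15
B beats every other candidate.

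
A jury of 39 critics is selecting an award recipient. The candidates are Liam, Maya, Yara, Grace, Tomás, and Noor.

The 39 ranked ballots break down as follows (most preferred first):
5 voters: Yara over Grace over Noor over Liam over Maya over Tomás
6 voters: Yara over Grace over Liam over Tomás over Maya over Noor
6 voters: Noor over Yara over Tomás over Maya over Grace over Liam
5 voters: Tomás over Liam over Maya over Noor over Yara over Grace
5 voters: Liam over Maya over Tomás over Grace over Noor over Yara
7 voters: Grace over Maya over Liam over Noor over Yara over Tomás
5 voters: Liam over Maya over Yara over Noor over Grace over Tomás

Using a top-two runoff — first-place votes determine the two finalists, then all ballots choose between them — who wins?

Round 1 first-place votes: Liam 10, Maya 0, Yara 11, Grace 7, Tomás 5, Noor 6. Yara and Liam advance.
Runoff: Yara is ranked above Liam on 17 ballots, Liam above Yara on 22.

Liam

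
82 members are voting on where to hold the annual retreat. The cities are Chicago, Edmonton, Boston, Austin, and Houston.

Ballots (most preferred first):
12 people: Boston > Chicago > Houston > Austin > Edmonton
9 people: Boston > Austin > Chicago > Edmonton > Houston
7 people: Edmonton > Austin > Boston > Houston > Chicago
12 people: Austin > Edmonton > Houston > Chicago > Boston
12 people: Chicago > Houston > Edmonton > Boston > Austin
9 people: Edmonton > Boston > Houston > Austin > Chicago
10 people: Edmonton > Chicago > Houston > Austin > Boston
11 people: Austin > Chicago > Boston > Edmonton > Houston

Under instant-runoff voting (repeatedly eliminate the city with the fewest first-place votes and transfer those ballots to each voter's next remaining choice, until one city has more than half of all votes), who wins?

Round 1: Chicago 12, Edmonton 26, Boston 21, Austin 23, Houston 0. Houston eliminated.
Round 2: Chicago 12, Edmonton 26, Boston 21, Austin 23. Chicago eliminated.
Round 3: Edmonton 38, Boston 21, Austin 23. Boston eliminated.
Round 4: Edmonton 38, Austin 44. Austin has a majority (≥42).

Austin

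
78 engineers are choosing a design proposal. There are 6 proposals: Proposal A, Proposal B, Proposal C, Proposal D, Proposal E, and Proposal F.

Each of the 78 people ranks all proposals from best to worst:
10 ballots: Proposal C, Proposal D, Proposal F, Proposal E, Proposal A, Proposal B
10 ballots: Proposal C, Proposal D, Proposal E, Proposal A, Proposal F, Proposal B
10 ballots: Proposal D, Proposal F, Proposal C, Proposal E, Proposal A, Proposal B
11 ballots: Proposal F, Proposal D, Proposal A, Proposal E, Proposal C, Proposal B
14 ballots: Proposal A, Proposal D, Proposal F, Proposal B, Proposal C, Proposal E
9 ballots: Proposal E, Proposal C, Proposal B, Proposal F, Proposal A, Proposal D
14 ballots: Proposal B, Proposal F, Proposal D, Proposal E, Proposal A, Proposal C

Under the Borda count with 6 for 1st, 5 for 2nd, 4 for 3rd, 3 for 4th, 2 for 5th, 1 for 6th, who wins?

Proposal A: 10×2 + 10×3 + 10×2 + 11×4 + 14×6 + 9×2 + 14×2 = 244
Proposal B: 10×1 + 10×1 + 10×1 + 11×1 + 14×3 + 9×4 + 14×6 = 203
Proposal C: 10×6 + 10×6 + 10×4 + 11×2 + 14×2 + 9×5 + 14×1 = 269
Proposal D: 10×5 + 10×5 + 10×6 + 11×5 + 14×5 + 9×1 + 14×4 = 350
Proposal E: 10×3 + 10×4 + 10×3 + 11×3 + 14×1 + 9×6 + 14×3 = 243
Proposal F: 10×4 + 10×2 + 10×5 + 11×6 + 14×4 + 9×3 + 14×5 = 329

Proposal D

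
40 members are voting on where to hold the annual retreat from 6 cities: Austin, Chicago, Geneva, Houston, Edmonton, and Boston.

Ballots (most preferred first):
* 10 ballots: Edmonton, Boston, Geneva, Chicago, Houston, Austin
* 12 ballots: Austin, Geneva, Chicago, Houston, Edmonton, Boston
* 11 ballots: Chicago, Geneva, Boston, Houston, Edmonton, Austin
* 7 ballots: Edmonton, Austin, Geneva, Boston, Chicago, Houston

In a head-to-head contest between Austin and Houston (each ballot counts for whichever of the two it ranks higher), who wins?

Houston

Austin is ranked above Houston on 19 ballots; Houston above Austin on 21.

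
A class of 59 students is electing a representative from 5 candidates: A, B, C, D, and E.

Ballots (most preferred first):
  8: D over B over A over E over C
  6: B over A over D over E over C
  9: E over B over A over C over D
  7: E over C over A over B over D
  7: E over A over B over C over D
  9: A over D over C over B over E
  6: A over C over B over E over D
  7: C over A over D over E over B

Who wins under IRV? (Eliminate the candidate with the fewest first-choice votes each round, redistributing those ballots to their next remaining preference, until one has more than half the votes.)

A

Round 1: A 15, B 6, C 7, D 8, E 23. B eliminated.
Round 2: A 21, C 7, D 8, E 23. C eliminated.
Round 3: A 28, D 8, E 23. D eliminated.
Round 4: A 36, E 23. A has a majority (≥30).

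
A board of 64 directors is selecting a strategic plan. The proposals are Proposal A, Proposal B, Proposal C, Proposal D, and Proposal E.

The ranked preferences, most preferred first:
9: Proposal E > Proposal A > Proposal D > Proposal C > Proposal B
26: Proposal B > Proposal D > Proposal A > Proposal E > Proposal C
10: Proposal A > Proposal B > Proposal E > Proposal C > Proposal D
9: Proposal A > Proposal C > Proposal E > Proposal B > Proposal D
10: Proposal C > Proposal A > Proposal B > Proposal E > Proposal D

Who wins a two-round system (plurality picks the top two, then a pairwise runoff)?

Proposal A

Round 1 first-place votes: Proposal A 19, Proposal B 26, Proposal C 10, Proposal D 0, Proposal E 9. Proposal B and Proposal A advance.
Runoff: Proposal B is ranked above Proposal A on 26 ballots, Proposal A above Proposal B on 38.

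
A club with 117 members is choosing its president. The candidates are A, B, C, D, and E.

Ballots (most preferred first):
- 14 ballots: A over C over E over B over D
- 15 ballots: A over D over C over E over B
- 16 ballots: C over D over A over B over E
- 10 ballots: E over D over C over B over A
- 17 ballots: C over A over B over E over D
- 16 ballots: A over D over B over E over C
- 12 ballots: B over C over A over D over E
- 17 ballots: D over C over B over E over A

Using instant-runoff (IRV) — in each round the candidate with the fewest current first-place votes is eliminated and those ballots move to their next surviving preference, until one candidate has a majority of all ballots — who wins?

Round 1: A 45, B 12, C 33, D 17, E 10. E eliminated.
Round 2: A 45, B 12, C 33, D 27. B eliminated.
Round 3: A 45, C 45, D 27. D eliminated.
Round 4: A 45, C 72. C has a majority (≥59).

C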